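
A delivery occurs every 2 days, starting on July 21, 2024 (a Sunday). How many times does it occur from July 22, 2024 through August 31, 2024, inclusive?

Occurrences land 2·i days after July 21, 2024 for i = 0, 1, 2, …
July 22, 2024 is 1 day after the start; 1 ÷ 2 = 0 remainder 1; since the remainder is 1, round up to i = 1. First occurrence in the window: #2 on July 23, 2024 (1×2 = 2 days in).
August 31, 2024 is 41 days after the start; 41 ÷ 2 = 20 remainder 1. Last occurrence in the window: #21 on August 30, 2024.
Occurrences #2 through #21: 20 in total.

20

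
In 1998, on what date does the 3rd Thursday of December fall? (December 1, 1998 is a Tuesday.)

December 1998 begins on a Tuesday, so the first Thursday is December 3 (2 days later).
The 3rd Thursday is 2 weeks later: 3 + 14 = 17.

17 December 1998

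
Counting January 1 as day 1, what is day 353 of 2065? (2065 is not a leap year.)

19 December 2065

January has 31 days (353 − 31 = 322 remain).
February has 28 days (322 − 28 = 294 remain).
March has 31 days (294 − 31 = 263 remain).
April has 30 days (263 − 30 = 233 remain).
May has 31 days (233 − 31 = 202 remain).
June has 30 days (202 − 30 = 172 remain).
July has 31 days (172 − 31 = 141 remain).
August has 31 days (141 − 31 = 110 remain).
September has 30 days (110 − 30 = 80 remain).
October has 31 days (80 − 31 = 49 remain).
November has 30 days (49 − 30 = 19 remain).
19 into December → December 19.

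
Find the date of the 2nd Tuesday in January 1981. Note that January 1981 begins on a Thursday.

January 1981 begins on a Thursday, so the first Tuesday is January 6 (5 days later).
The 2nd Tuesday is 1 weeks later: 6 + 7 = 13.

1981-01-13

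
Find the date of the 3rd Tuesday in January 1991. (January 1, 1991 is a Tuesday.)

January 1991 begins on a Tuesday, so the first Tuesday is January 1.
The 3rd Tuesday is 2 weeks later: 1 + 14 = 15.

1991-01-15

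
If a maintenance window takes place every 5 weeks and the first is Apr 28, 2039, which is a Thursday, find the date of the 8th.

The 8th occurrence is 7 intervals after the first: 7 × 35 = 245 days after Apr 28, 2039.
Apr has 30 days — 2 days to the end of Apr leaves 243.
May has 31 days (212 left).
Jun has 30 days (182 left).
Jul has 31 days (151 left).
Aug has 31 days (120 left).
Sep has 30 days (90 left).
Oct has 31 days (59 left).
Nov has 30 days (29 left).
29 days into Dec → Dec 29, 2039.

Dec 29, 2039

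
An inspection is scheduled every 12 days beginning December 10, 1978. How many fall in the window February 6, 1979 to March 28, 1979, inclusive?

Occurrences land 12·i days after December 10, 1978 for i = 0, 1, 2, …
February 6, 1979 is 58 days after the start; 58 ÷ 12 = 4 remainder 10; since the remainder is 10, round up to i = 5. First occurrence in the window: #6 on February 8, 1979 (5×12 = 60 days in).
March 28, 1979 is 108 days after the start; 108 ÷ 12 = 9 remainder 0. Last occurrence in the window: #10 on March 28, 1979.
Occurrences #6 through #10: 5 in total.

5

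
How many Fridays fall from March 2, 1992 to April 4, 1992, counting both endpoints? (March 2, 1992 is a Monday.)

March 2, 1992 is a Monday; the first Friday on or after it is March 6, 1992 (4 days later).
From March 6, 1992 to April 4, 1992: 25 + 4 = 29 days (rest of March, April).
29 ÷ 7 = 4 full weeks with remainder 1, so 4 more Fridays after the first → 5.

5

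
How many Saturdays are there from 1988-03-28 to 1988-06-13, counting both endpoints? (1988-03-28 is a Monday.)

11

1988-03-28 is a Monday; the first Saturday on or after it is 1988-04-02 (5 days later).
From 1988-04-02 to 1988-06-13: 28 + 31 + 13 = 72 days (rest of April, May, June).
72 ÷ 7 = 10 full weeks with remainder 2, so 10 more Saturdays after the first → 11.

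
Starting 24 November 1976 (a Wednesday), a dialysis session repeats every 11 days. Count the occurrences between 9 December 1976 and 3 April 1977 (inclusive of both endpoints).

Occurrences land 11·i days after 24 November 1976 for i = 0, 1, 2, …
9 December 1976 is 15 days after the start; 15 ÷ 11 = 1 remainder 4; since the remainder is 4, round up to i = 2. First occurrence in the window: #3 on 16 December 1976 (2×11 = 22 days in).
3 April 1977 is 130 days after the start; 130 ÷ 11 = 11 remainder 9. Last occurrence in the window: #12 on 25 March 1977.
Occurrences #3 through #12: 10 in total.

10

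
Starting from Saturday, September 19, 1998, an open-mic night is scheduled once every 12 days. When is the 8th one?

The 8th occurrence is 7 intervals after the first: 7 × 12 = 84 days after September 19, 1998.
September has 30 days — 11 days to the end of September leaves 73.
October has 31 days (42 left).
November has 30 days (12 left).
12 days into December → December 12, 1998.

December 12, 1998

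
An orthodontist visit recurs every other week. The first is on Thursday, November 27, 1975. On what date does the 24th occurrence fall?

October 14, 1976

The 24th occurrence is 23 intervals after the first: 23 × 14 = 322 days after November 27, 1975.
November has 30 days — 3 days to the end of November leaves 319.
December has 31 days (288 left).
January has 31 days (257 left).
February has 29 days (228 left).
March has 31 days (197 left).
April has 30 days (167 left).
May has 31 days (136 left).
June has 30 days (106 left).
July has 31 days (75 left).
August has 31 days (44 left).
September has 30 days (14 left).
14 days into October → October 14, 1976.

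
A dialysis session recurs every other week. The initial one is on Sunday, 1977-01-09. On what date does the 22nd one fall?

1977-10-30

The 22nd occurrence is 21 intervals after the first: 21 × 14 = 294 days after 1977-01-09.
January has 31 days — 22 days to the end of January leaves 272.
February has 28 days (244 left).
March has 31 days (213 left).
April has 30 days (183 left).
May has 31 days (152 left).
June has 30 days (122 left).
July has 31 days (91 left).
August has 31 days (60 left).
September has 30 days (30 left).
30 days into October → 1977-10-30.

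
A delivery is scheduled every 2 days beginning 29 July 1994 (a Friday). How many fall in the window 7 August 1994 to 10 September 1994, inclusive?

Occurrences land 2·i days after 29 July 1994 for i = 0, 1, 2, …
7 August 1994 is 9 days after the start; 9 ÷ 2 = 4 remainder 1; since the remainder is 1, round up to i = 5. First occurrence in the window: #6 on 8 August 1994 (5×2 = 10 days in).
10 September 1994 is 43 days after the start; 43 ÷ 2 = 21 remainder 1. Last occurrence in the window: #22 on 9 September 1994.
Occurrences #6 through #22: 17 in total.

17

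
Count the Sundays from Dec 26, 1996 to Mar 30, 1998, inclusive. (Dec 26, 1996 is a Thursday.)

66

Dec 26, 1996 is a Thursday; the first Sunday on or after it is Dec 29, 1996 (3 days later).
From Dec 29, 1996 to Mar 30, 1998: 2 + 365 + 89 = 456 days (rest of 1996, 1997, to Mar 30, 1998 in 1998).
456 ÷ 7 = 65 full weeks with remainder 1, so 65 more Sundays after the first → 66.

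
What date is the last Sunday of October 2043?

25 October 2043

October 2043 begins on a Thursday, so the first Sunday is October 4 (3 days later).
October 2043 has 31 days. Adding weeks: 4, 11, 18, 25 — the last one ≤ 31 is the 25th.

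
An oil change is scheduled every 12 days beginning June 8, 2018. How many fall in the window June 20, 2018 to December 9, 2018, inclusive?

Occurrences land 12·i days after June 8, 2018 for i = 0, 1, 2, …
June 20, 2018 is 12 days after the start; 12 ÷ 12 = 1 remainder 0. First occurrence in the window: #2 on June 20, 2018 (1×12 = 12 days in).
December 9, 2018 is 184 days after the start; 184 ÷ 12 = 15 remainder 4. Last occurrence in the window: #16 on December 5, 2018.
Occurrences #2 through #16: 15 in total.

15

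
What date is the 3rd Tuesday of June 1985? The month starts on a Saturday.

June 1985 begins on a Saturday, so the first Tuesday is June 4 (3 days later).
The 3rd Tuesday is 2 weeks later: 4 + 14 = 18.

1985-06-18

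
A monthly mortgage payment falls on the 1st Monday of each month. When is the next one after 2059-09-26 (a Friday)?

September 2059 starts on a Monday, so its 1st Monday is 2059-09-01.
That is not after 2059-09-26, so look at October 2059.
October 2059 starts on a Wednesday, so its 1st Monday is 2059-10-06 (5 days in).

2059-10-06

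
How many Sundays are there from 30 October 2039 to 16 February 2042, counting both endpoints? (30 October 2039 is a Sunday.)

121

30 October 2039 is a Sunday; the first Sunday on or after it is 30 October 2039.
From 30 October 2039 to 16 February 2042: 62 + 366 + 365 + 47 = 840 days (rest of 2039, 2040, 2041, to 16 February 2042 in 2042).
840 ÷ 7 = 120 full weeks with remainder 0, so 120 more Sundays after the first → 121.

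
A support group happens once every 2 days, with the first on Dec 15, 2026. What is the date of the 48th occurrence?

Mar 19, 2027

The 48th occurrence is 47 intervals after the first: 47 × 2 = 94 days after Dec 15, 2026.
Dec has 31 days — 16 days to the end of Dec leaves 78.
Jan has 31 days (47 left).
Feb has 28 days (19 left).
19 days into Mar → Mar 19, 2027.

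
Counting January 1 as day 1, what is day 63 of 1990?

4 March 1990

January has 31 days (63 − 31 = 32 remain).
February has 28 days (32 − 28 = 4 remain).
4 into March → March 4.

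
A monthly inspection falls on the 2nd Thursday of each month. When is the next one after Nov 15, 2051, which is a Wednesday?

Dec 14, 2051

Nov 2051 starts on a Wednesday; its first Thursday is the 2nd, so the 2nd Thursday is the 9th — Nov 9, 2051.
That is not after Nov 15, 2051, so look at Dec 2051.
Dec 2051 starts on a Friday; its first Thursday is the 7th, so the 2nd Thursday is the 14th — Dec 14, 2051.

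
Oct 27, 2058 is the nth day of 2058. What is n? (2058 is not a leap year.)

Days in months before Oct: 31 + 28 + 31 + 30 + 31 + 30 + 31 + 31 + 30 = 273.
Plus 27 days into Oct → day 300.

300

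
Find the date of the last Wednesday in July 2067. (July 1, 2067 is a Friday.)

July 2067 begins on a Friday, so the first Wednesday is July 6 (5 days later).
July 2067 has 31 days. Adding weeks: 6, 13, 20, 27 — the last one ≤ 31 is the 27th.

2067-07-27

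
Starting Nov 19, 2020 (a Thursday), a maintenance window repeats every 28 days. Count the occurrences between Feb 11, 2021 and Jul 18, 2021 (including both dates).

6

Occurrences land 28·i days after Nov 19, 2020 for i = 0, 1, 2, …
Feb 11, 2021 is 84 days after the start; 84 ÷ 28 = 3 remainder 0. First occurrence in the window: #4 on Feb 11, 2021 (3×28 = 84 days in).
Jul 18, 2021 is 241 days after the start; 241 ÷ 28 = 8 remainder 17. Last occurrence in the window: #9 on Jul 1, 2021.
Occurrences #4 through #9: 6 in total.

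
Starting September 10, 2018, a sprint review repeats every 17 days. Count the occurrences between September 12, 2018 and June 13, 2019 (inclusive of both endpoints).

Occurrences land 17·i days after September 10, 2018 for i = 0, 1, 2, …
September 12, 2018 is 2 days after the start; 2 ÷ 17 = 0 remainder 2; since the remainder is 2, round up to i = 1. First occurrence in the window: #2 on September 27, 2018 (1×17 = 17 days in).
June 13, 2019 is 276 days after the start; 276 ÷ 17 = 16 remainder 4. Last occurrence in the window: #17 on June 9, 2019.
Occurrences #2 through #17: 16 in total.

16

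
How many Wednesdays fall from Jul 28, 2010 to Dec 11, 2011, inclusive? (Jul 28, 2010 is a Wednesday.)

72

Jul 28, 2010 is a Wednesday; the first Wednesday on or after it is Jul 28, 2010.
From Jul 28, 2010 to Dec 11, 2011: 156 + 345 = 501 days (rest of 2010, to Dec 11, 2011 in 2011).
501 ÷ 7 = 71 full weeks with remainder 4, so 71 more Wednesdays after the first → 72.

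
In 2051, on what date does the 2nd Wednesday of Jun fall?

Jun 2051 begins on a Thursday, so the first Wednesday is Jun 7 (6 days later).
The 2nd Wednesday is 1 weeks later: 7 + 7 = 14.

Jun 14, 2051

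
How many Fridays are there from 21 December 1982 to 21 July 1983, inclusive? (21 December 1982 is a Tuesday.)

30

21 December 1982 is a Tuesday; the first Friday on or after it is 24 December 1982 (3 days later).
From 24 December 1982 to 21 July 1983: 7 + 31 + 28 + 31 + 30 + 31 + 30 + 21 = 209 days (rest of December, January, February, March, April, May, June, July).
209 ÷ 7 = 29 full weeks with remainder 6, so 29 more Fridays after the first → 30.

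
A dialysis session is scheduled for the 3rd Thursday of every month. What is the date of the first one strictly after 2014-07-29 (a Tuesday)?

July 2014 starts on a Tuesday; its first Thursday is the 3rd, so the 3rd Thursday is the 17th — 2014-07-17.
That is not after 2014-07-29, so look at August 2014.
August 2014 starts on a Friday; its first Thursday is the 7th, so the 3rd Thursday is the 21st — 2014-08-21.

2014-08-21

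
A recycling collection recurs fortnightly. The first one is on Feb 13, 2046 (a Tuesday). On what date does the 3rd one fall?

The 3rd occurrence is 2 intervals after the first: 2 × 14 = 28 days after Feb 13, 2046.
Feb has 28 days — 15 days to the end of Feb leaves 13.
13 days into Mar → Mar 13, 2046.

Mar 13, 2046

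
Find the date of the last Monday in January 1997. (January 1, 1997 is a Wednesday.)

January 1997 begins on a Wednesday, so the first Monday is January 6 (5 days later).
January 1997 has 31 days. Adding weeks: 6, 13, 20, 27 — the last one ≤ 31 is the 27th.

1997-01-27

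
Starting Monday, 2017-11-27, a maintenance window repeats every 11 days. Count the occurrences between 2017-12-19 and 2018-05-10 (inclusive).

13

Occurrences land 11·i days after 2017-11-27 for i = 0, 1, 2, …
2017-12-19 is 22 days after the start; 22 ÷ 11 = 2 remainder 0. First occurrence in the window: #3 on 2017-12-19 (2×11 = 22 days in).
2018-05-10 is 164 days after the start; 164 ÷ 11 = 14 remainder 10. Last occurrence in the window: #15 on 2018-04-30.
Occurrences #3 through #15: 13 in total.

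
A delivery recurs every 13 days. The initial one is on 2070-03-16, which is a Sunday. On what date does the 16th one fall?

2070-09-27

The 16th occurrence is 15 intervals after the first: 15 × 13 = 195 days after 2070-03-16.
March has 31 days — 15 days to the end of March leaves 180.
April has 30 days (150 left).
May has 31 days (119 left).
June has 30 days (89 left).
July has 31 days (58 left).
August has 31 days (27 left).
27 days into September → 2070-09-27.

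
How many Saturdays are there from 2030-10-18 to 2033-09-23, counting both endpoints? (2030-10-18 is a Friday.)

2030-10-18 is a Friday; the first Saturday on or after it is 2030-10-19 (1 day later).
From 2030-10-19 to 2033-09-23: 73 + 365 + 366 + 266 = 1070 days (rest of 2030, 2031, 2032, to 2033-09-23 in 2033).
1070 ÷ 7 = 152 full weeks with remainder 6, so 152 more Saturdays after the first → 153.

153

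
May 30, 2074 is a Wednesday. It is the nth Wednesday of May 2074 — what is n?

5th

Day 30 falls in week ⌈30/7⌉ of the month.
Days 1–7 hold the 1st Wednesday, 8–14 the 2nd, 15–21 the 3rd, 22–28 the 4th, 29–31 the 5th.
30 is in the range for the 5th.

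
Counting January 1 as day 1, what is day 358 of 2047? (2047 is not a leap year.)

24 December 2047

January has 31 days (358 − 31 = 327 remain).
February has 28 days (327 − 28 = 299 remain).
March has 31 days (299 − 31 = 268 remain).
April has 30 days (268 − 30 = 238 remain).
May has 31 days (238 − 31 = 207 remain).
June has 30 days (207 − 30 = 177 remain).
July has 31 days (177 − 31 = 146 remain).
August has 31 days (146 − 31 = 115 remain).
September has 30 days (115 − 30 = 85 remain).
October has 31 days (85 − 31 = 54 remain).
November has 30 days (54 − 30 = 24 remain).
24 into December → December 24.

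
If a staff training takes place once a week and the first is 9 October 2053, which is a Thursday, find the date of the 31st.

The 31st occurrence is 30 intervals after the first: 30 × 7 = 210 days after 9 October 2053.
October has 31 days — 22 days to the end of October leaves 188.
November has 30 days (158 left).
December has 31 days (127 left).
January has 31 days (96 left).
February has 28 days (68 left).
March has 31 days (37 left).
April has 30 days (7 left).
7 days into May → 7 May 2054.

7 May 2054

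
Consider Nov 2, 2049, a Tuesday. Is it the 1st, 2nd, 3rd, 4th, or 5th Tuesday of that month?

Day 2 falls in week ⌈2/7⌉ of the month.
Days 1–7 hold the 1st Tuesday, 8–14 the 2nd, 15–21 the 3rd, 22–28 the 4th, 29–31 the 5th.
2 is in the range for the 1st.

1st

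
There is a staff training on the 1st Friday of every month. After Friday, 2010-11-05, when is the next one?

November 2010 starts on a Monday, so its 1st Friday is 2010-11-05 (4 days in).
That is not after 2010-11-05, so look at December 2010.
December 2010 starts on a Wednesday, so its 1st Friday is 2010-12-03 (2 days in).

2010-12-03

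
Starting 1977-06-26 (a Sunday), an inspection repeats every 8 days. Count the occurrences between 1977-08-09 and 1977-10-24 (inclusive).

10

Occurrences land 8·i days after 1977-06-26 for i = 0, 1, 2, …
1977-08-09 is 44 days after the start; 44 ÷ 8 = 5 remainder 4; since the remainder is 4, round up to i = 6. First occurrence in the window: #7 on 1977-08-13 (6×8 = 48 days in).
1977-10-24 is 120 days after the start; 120 ÷ 8 = 15 remainder 0. Last occurrence in the window: #16 on 1977-10-24.
Occurrences #7 through #16: 10 in total.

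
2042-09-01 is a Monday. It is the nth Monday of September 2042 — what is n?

Day 1 falls in week ⌈1/7⌉ of the month.
Days 1–7 hold the 1st Monday, 8–14 the 2nd, 15–21 the 3rd, 22–28 the 4th, 29–31 the 5th.
1 is in the range for the 1st.

1st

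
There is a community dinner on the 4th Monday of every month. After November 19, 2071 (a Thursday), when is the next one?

November 23, 2071

November 2071 starts on a Sunday; its first Monday is the 2nd, so the 4th Monday is the 23rd — November 23, 2071.
November 23, 2071 is after November 19, 2071, so that is the next one.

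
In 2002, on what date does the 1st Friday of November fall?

November 2002 begins on a Friday, so the first Friday is November 1.

November 1, 2002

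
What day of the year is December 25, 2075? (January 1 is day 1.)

Days in months before December: 31 + 28 + 31 + 30 + 31 + 30 + 31 + 31 + 30 + 31 + 30 = 334.
Plus 25 days into December → day 359.

359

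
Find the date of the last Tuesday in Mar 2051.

Mar 28, 2051

Mar 2051 begins on a Wednesday, so the first Tuesday is Mar 7 (6 days later).
Mar 2051 has 31 days. Adding weeks: 7, 14, 21, 28 — the last one ≤ 31 is the 28th.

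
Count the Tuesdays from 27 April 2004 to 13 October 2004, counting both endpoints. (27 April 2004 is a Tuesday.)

27 April 2004 is a Tuesday; the first Tuesday on or after it is 27 April 2004.
From 27 April 2004 to 13 October 2004: 3 + 31 + 30 + 31 + 31 + 30 + 13 = 169 days (rest of April, May, June, July, August, September, October).
169 ÷ 7 = 24 full weeks with remainder 1, so 24 more Tuesdays after the first → 25.

25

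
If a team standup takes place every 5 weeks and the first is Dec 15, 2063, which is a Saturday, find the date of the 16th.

The 16th occurrence is 15 intervals after the first: 15 × 35 = 525 days after Dec 15, 2063.
Dec has 31 days — 16 days to the end of Dec leaves 509.
2064 has 366 days (143 left).
Jan has 31 days (112 left).
Feb has 28 days (84 left).
Mar has 31 days (53 left).
Apr has 30 days (23 left).
23 days into May → May 23, 2065.

May 23, 2065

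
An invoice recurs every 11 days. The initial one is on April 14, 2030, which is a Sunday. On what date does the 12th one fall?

The 12th occurrence is 11 intervals after the first: 11 × 11 = 121 days after April 14, 2030.
April has 30 days — 16 days to the end of April leaves 105.
May has 31 days (74 left).
June has 30 days (44 left).
July has 31 days (13 left).
13 days into August → August 13, 2030.

August 13, 2030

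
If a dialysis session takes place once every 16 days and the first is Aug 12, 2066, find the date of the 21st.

The 21st occurrence is 20 intervals after the first: 20 × 16 = 320 days after Aug 12, 2066.
Aug has 31 days — 19 days to the end of Aug leaves 301.
Sep has 30 days (271 left).
Oct has 31 days (240 left).
Nov has 30 days (210 left).
Dec has 31 days (179 left).
Jan has 31 days (148 left).
Feb has 28 days (120 left).
Mar has 31 days (89 left).
Apr has 30 days (59 left).
May has 31 days (28 left).
28 days into Jun → Jun 28, 2067.

Jun 28, 2067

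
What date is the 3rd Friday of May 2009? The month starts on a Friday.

May 2009 begins on a Friday, so the first Friday is May 1.
The 3rd Friday is 2 weeks later: 1 + 14 = 15.

2009-05-15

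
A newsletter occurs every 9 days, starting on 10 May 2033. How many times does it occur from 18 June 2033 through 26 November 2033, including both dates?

18

Occurrences land 9·i days after 10 May 2033 for i = 0, 1, 2, …
18 June 2033 is 39 days after the start; 39 ÷ 9 = 4 remainder 3; since the remainder is 3, round up to i = 5. First occurrence in the window: #6 on 24 June 2033 (5×9 = 45 days in).
26 November 2033 is 200 days after the start; 200 ÷ 9 = 22 remainder 2. Last occurrence in the window: #23 on 24 November 2033.
Occurrences #6 through #23: 18 in total.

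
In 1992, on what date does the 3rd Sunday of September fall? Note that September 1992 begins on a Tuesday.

September 20, 1992

September 1992 begins on a Tuesday, so the first Sunday is September 6 (5 days later).
The 3rd Sunday is 2 weeks later: 6 + 14 = 20.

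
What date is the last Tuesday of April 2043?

The first Tuesday of April 2043 is April 7.
April 2043 has 30 days. Adding weeks: 7, 14, 21, 28 — the last one ≤ 30 is the 28th.

28 April 2043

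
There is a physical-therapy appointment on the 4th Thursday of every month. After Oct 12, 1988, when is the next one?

Oct 27, 1988

Oct 1988 starts on a Saturday; its first Thursday is the 6th, so the 4th Thursday is the 27th — Oct 27, 1988.
Oct 27, 1988 is after Oct 12, 1988, so that is the next one.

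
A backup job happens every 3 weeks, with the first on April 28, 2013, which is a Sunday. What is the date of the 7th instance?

September 1, 2013

The 7th occurrence is 6 intervals after the first: 6 × 21 = 126 days after April 28, 2013.
April has 30 days — 2 days to the end of April leaves 124.
May has 31 days (93 left).
June has 30 days (63 left).
July has 31 days (32 left).
August has 31 days (1 left).
1 day into September → September 1, 2013.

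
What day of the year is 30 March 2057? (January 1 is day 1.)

Days in months before March: 31 + 28 = 59.
Plus 30 days into March → day 89.

89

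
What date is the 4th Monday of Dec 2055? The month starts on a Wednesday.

Dec 2055 begins on a Wednesday, so the first Monday is Dec 6 (5 days later).
The 4th Monday is 3 weeks later: 6 + 21 = 27.

Dec 27, 2055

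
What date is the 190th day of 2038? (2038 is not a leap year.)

January has 31 days (190 − 31 = 159 remain).
February has 28 days (159 − 28 = 131 remain).
March has 31 days (131 − 31 = 100 remain).
April has 30 days (100 − 30 = 70 remain).
May has 31 days (70 − 31 = 39 remain).
June has 30 days (39 − 30 = 9 remain).
9 into July → July 9.

2038-07-09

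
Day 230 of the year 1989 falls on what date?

January has 31 days (230 − 31 = 199 remain).
February has 28 days (199 − 28 = 171 remain).
March has 31 days (171 − 31 = 140 remain).
April has 30 days (140 − 30 = 110 remain).
May has 31 days (110 − 31 = 79 remain).
June has 30 days (79 − 30 = 49 remain).
July has 31 days (49 − 31 = 18 remain).
18 into August → August 18.

August 18, 1989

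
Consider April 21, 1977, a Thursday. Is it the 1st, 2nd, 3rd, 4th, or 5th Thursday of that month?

3rd

Day 21 falls in week ⌈21/7⌉ of the month.
Days 1–7 hold the 1st Thursday, 8–14 the 2nd, 15–21 the 3rd, 22–28 the 4th, 29–31 the 5th.
21 is in the range for the 3rd.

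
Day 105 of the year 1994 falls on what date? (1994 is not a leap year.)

January has 31 days (105 − 31 = 74 remain).
February has 28 days (74 − 28 = 46 remain).
March has 31 days (46 − 31 = 15 remain).
15 into April → April 15.

April 15, 1994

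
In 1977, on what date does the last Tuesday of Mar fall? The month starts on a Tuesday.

Mar 1977 begins on a Tuesday, so the first Tuesday is Mar 1.
Mar 1977 has 31 days. Adding weeks: 1, 8, 15, 22, 29 — the last one ≤ 31 is the 29th.

Mar 29, 1977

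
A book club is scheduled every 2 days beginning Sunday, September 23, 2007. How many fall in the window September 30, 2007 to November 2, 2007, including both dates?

17

Occurrences land 2·i days after September 23, 2007 for i = 0, 1, 2, …
September 30, 2007 is 7 days after the start; 7 ÷ 2 = 3 remainder 1; since the remainder is 1, round up to i = 4. First occurrence in the window: #5 on October 1, 2007 (4×2 = 8 days in).
November 2, 2007 is 40 days after the start; 40 ÷ 2 = 20 remainder 0. Last occurrence in the window: #21 on November 2, 2007.
Occurrences #5 through #21: 17 in total.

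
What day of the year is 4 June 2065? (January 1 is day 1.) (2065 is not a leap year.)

Days in months before June: 31 + 28 + 31 + 30 + 31 = 151.
Plus 4 days into June → day 155.

155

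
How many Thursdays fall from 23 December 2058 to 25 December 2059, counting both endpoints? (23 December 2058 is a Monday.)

23 December 2058 is a Monday; the first Thursday on or after it is 26 December 2058 (3 days later).
From 26 December 2058 to 25 December 2059: 5 + 359 = 364 days (rest of 2058, to 25 December 2059 in 2059).
364 ÷ 7 = 52 full weeks with remainder 0, so 52 more Thursdays after the first → 53.

53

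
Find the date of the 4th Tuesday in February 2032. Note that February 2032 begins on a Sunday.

February 24, 2032

February 2032 begins on a Sunday, so the first Tuesday is February 3 (2 days later).
The 4th Tuesday is 3 weeks later: 3 + 21 = 24.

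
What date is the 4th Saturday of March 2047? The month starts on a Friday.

March 2047 begins on a Friday, so the first Saturday is March 2 (1 day later).
The 4th Saturday is 3 weeks later: 2 + 21 = 23.

2047-03-23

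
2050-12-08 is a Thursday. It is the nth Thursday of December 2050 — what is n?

2nd

Day 8 falls in week ⌈8/7⌉ of the month.
Days 1–7 hold the 1st Thursday, 8–14 the 2nd, 15–21 the 3rd, 22–28 the 4th, 29–31 the 5th.
8 is in the range for the 2nd.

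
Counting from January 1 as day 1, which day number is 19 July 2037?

200

Days in months before July: 31 + 28 + 31 + 30 + 31 + 30 = 181.
Plus 19 days into July → day 200.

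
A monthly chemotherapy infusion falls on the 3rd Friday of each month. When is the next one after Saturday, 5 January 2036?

18 January 2036

January 2036 starts on a Tuesday; its first Friday is the 4th, so the 3rd Friday is the 18th — 18 January 2036.
18 January 2036 is after 5 January 2036, so that is the next one.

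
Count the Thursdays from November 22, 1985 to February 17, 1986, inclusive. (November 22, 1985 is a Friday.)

November 22, 1985 is a Friday; the first Thursday on or after it is November 28, 1985 (6 days later).
From November 28, 1985 to February 17, 1986: 2 + 31 + 31 + 17 = 81 days (rest of November, December, January, February).
81 ÷ 7 = 11 full weeks with remainder 4, so 11 more Thursdays after the first → 12.

12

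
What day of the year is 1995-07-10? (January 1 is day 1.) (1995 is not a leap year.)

191

Days in months before July: 31 + 28 + 31 + 30 + 31 + 30 = 181.
Plus 10 days into July → day 191.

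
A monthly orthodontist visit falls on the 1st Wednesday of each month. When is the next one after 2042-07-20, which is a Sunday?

2042-08-06

July 2042 starts on a Tuesday, so its 1st Wednesday is 2042-07-02 (1 day in).
That is not after 2042-07-20, so look at August 2042.
August 2042 starts on a Friday, so its 1st Wednesday is 2042-08-06 (5 days in).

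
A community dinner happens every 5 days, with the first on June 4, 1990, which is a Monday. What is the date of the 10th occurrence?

July 19, 1990

The 10th occurrence is 9 intervals after the first: 9 × 5 = 45 days after June 4, 1990.
June has 30 days — 26 days to the end of June leaves 19.
19 days into July → July 19, 1990.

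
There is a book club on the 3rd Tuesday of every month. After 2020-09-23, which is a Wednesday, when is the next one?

September 2020 starts on a Tuesday; its first Tuesday is the 1st, so the 3rd Tuesday is the 15th — 2020-09-15.
That is not after 2020-09-23, so look at October 2020.
October 2020 starts on a Thursday; its first Tuesday is the 6th, so the 3rd Tuesday is the 20th — 2020-10-20.

2020-10-20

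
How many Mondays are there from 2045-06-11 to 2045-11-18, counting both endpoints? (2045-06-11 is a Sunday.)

2045-06-11 is a Sunday; the first Monday on or after it is 2045-06-12 (1 day later).
From 2045-06-12 to 2045-11-18: 18 + 31 + 31 + 30 + 31 + 18 = 159 days (rest of June, July, August, September, October, November).
159 ÷ 7 = 22 full weeks with remainder 5, so 22 more Mondays after the first → 23.

23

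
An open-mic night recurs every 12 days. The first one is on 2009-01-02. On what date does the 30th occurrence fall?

2009-12-16

The 30th occurrence is 29 intervals after the first: 29 × 12 = 348 days after 2009-01-02.
January has 31 days — 29 days to the end of January leaves 319.
February has 28 days (291 left).
March has 31 days (260 left).
April has 30 days (230 left).
May has 31 days (199 left).
June has 30 days (169 left).
July has 31 days (138 left).
August has 31 days (107 left).
September has 30 days (77 left).
October has 31 days (46 left).
November has 30 days (16 left).
16 days into December → 2009-12-16.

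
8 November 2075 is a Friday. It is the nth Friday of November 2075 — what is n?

Day 8 falls in week ⌈8/7⌉ of the month.
Days 1–7 hold the 1st Friday, 8–14 the 2nd, 15–21 the 3rd, 22–28 the 4th, 29–31 the 5th.
8 is in the range for the 2nd.

2nd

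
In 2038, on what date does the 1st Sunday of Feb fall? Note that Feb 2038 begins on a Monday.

Feb 2038 begins on a Monday, so the first Sunday is Feb 7 (6 days later).

Feb 7, 2038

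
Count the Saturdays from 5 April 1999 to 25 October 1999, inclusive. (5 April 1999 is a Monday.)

29

5 April 1999 is a Monday; the first Saturday on or after it is 10 April 1999 (5 days later).
From 10 April 1999 to 25 October 1999: 20 + 31 + 30 + 31 + 31 + 30 + 25 = 198 days (rest of April, May, June, July, August, September, October).
198 ÷ 7 = 28 full weeks with remainder 2, so 28 more Saturdays after the first → 29.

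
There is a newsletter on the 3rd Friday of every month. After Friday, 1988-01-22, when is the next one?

January 1988 starts on a Friday; its first Friday is the 1st, so the 3rd Friday is the 15th — 1988-01-15.
That is not after 1988-01-22, so look at February 1988.
February 1988 starts on a Monday; its first Friday is the 5th, so the 3rd Friday is the 19th — 1988-02-19.

1988-02-19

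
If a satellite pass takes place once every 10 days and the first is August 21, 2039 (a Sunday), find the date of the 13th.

December 19, 2039

The 13th occurrence is 12 intervals after the first: 12 × 10 = 120 days after August 21, 2039.
August has 31 days — 10 days to the end of August leaves 110.
September has 30 days (80 left).
October has 31 days (49 left).
November has 30 days (19 left).
19 days into December → December 19, 2039.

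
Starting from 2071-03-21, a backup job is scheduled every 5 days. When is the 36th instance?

2071-09-12

The 36th occurrence is 35 intervals after the first: 35 × 5 = 175 days after 2071-03-21.
March has 31 days — 10 days to the end of March leaves 165.
April has 30 days (135 left).
May has 31 days (104 left).
June has 30 days (74 left).
July has 31 days (43 left).
August has 31 days (12 left).
12 days into September → 2071-09-12.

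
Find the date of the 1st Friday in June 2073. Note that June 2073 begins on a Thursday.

June 2073 begins on a Thursday, so the first Friday is June 2 (1 day later).

2 June 2073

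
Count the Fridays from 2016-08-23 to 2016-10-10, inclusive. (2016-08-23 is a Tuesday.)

7

2016-08-23 is a Tuesday; the first Friday on or after it is 2016-08-26 (3 days later).
From 2016-08-26 to 2016-10-10: 5 + 30 + 10 = 45 days (rest of August, September, October).
45 ÷ 7 = 6 full weeks with remainder 3, so 6 more Fridays after the first → 7.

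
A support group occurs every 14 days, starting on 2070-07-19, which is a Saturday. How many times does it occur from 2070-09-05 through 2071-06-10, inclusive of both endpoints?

20

Occurrences land 14·i days after 2070-07-19 for i = 0, 1, 2, …
2070-09-05 is 48 days after the start; 48 ÷ 14 = 3 remainder 6; since the remainder is 6, round up to i = 4. First occurrence in the window: #5 on 2070-09-13 (4×14 = 56 days in).
2071-06-10 is 326 days after the start; 326 ÷ 14 = 23 remainder 4. Last occurrence in the window: #24 on 2071-06-06.
Occurrences #5 through #24: 20 in total.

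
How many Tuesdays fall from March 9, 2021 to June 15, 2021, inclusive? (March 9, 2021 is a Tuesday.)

15

March 9, 2021 is a Tuesday; the first Tuesday on or after it is March 9, 2021.
From March 9, 2021 to June 15, 2021: 22 + 30 + 31 + 15 = 98 days (rest of March, April, May, June).
98 ÷ 7 = 14 full weeks with remainder 0, so 14 more Tuesdays after the first → 15.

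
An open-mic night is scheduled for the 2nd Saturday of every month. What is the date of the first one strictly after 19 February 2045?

11 March 2045

February 2045 starts on a Wednesday; its first Saturday is the 4th, so the 2nd Saturday is the 11th — 11 February 2045.
That is not after 19 February 2045, so look at March 2045.
March 2045 starts on a Wednesday; its first Saturday is the 4th, so the 2nd Saturday is the 11th — 11 March 2045.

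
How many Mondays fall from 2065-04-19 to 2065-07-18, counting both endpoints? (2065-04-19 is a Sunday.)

2065-04-19 is a Sunday; the first Monday on or after it is 2065-04-20 (1 day later).
From 2065-04-20 to 2065-07-18: 10 + 31 + 30 + 18 = 89 days (rest of April, May, June, July).
89 ÷ 7 = 12 full weeks with remainder 5, so 12 more Mondays after the first → 13.

13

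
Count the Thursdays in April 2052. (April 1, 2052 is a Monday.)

April 1, 2052 is a Monday; the first Thursday on or after it is April 4, 2052 (3 days later).
From April 4, 2052 to April 30, 2052 is 30 − 4 = 26 days.
26 ÷ 7 = 3 full weeks with remainder 5, so 3 more Thursdays after the first → 4.

4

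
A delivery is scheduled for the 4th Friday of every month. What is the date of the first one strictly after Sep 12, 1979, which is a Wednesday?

Sep 28, 1979

Sep 1979 starts on a Saturday; its first Friday is the 7th, so the 4th Friday is the 28th — Sep 28, 1979.
Sep 28, 1979 is after Sep 12, 1979, so that is the next one.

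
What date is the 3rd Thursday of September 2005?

15 September 2005

September 2005 begins on a Thursday, so the first Thursday is September 1.
The 3rd Thursday is 2 weeks later: 1 + 14 = 15.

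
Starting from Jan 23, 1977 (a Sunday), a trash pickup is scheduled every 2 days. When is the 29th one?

Mar 20, 1977

The 29th occurrence is 28 intervals after the first: 28 × 2 = 56 days after Jan 23, 1977.
Jan has 31 days — 8 days to the end of Jan leaves 48.
Feb has 28 days (20 left).
20 days into Mar → Mar 20, 1977.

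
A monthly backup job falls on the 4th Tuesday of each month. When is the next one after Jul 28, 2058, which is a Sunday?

Jul 2058 starts on a Monday; its first Tuesday is the 2nd, so the 4th Tuesday is the 23rd — Jul 23, 2058.
That is not after Jul 28, 2058, so look at Aug 2058.
Aug 2058 starts on a Thursday; its first Tuesday is the 6th, so the 4th Tuesday is the 27th — Aug 27, 2058.

Aug 27, 2058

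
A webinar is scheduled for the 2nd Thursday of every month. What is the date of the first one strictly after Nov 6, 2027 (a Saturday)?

Nov 2027 starts on a Monday; its first Thursday is the 4th, so the 2nd Thursday is the 11th — Nov 11, 2027.
Nov 11, 2027 is after Nov 6, 2027, so that is the next one.

Nov 11, 2027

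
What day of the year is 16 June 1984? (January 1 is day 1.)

Days in months before June: 31 + 29 + 31 + 30 + 31 = 152.
Plus 16 days into June → day 168.

168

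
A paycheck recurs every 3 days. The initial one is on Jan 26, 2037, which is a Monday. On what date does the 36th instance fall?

May 11, 2037

The 36th occurrence is 35 intervals after the first: 35 × 3 = 105 days after Jan 26, 2037.
Jan has 31 days — 5 days to the end of Jan leaves 100.
Feb has 28 days (72 left).
Mar has 31 days (41 left).
Apr has 30 days (11 left).
11 days into May → May 11, 2037.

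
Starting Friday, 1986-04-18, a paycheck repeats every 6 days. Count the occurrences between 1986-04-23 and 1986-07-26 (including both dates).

16

Occurrences land 6·i days after 1986-04-18 for i = 0, 1, 2, …
1986-04-23 is 5 days after the start; 5 ÷ 6 = 0 remainder 5; since the remainder is 5, round up to i = 1. First occurrence in the window: #2 on 1986-04-24 (1×6 = 6 days in).
1986-07-26 is 99 days after the start; 99 ÷ 6 = 16 remainder 3. Last occurrence in the window: #17 on 1986-07-23.
Occurrences #2 through #17: 16 in total.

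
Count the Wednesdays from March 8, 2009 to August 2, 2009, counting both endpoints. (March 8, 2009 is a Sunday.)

21

March 8, 2009 is a Sunday; the first Wednesday on or after it is March 11, 2009 (3 days later).
From March 11, 2009 to August 2, 2009: 20 + 30 + 31 + 30 + 31 + 2 = 144 days (rest of March, April, May, June, July, August).
144 ÷ 7 = 20 full weeks with remainder 4, so 20 more Wednesdays after the first → 21.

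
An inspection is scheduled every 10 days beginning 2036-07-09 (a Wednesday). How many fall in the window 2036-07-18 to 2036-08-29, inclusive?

5

Occurrences land 10·i days after 2036-07-09 for i = 0, 1, 2, …
2036-07-18 is 9 days after the start; 9 ÷ 10 = 0 remainder 9; since the remainder is 9, round up to i = 1. First occurrence in the window: #2 on 2036-07-19 (1×10 = 10 days in).
2036-08-29 is 51 days after the start; 51 ÷ 10 = 5 remainder 1. Last occurrence in the window: #6 on 2036-08-28.
Occurrences #2 through #6: 5 in total.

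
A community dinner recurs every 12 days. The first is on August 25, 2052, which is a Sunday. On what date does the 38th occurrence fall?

The 38th occurrence is 37 intervals after the first: 37 × 12 = 444 days after August 25, 2052.
August has 31 days — 6 days to the end of August leaves 438.
From end of August to end of 2052 is 122 days (316 left).
January has 31 days (285 left).
February has 28 days (257 left).
March has 31 days (226 left).
April has 30 days (196 left).
May has 31 days (165 left).
June has 30 days (135 left).
July has 31 days (104 left).
August has 31 days (73 left).
September has 30 days (43 left).
October has 31 days (12 left).
12 days into November → November 12, 2053.

November 12, 2053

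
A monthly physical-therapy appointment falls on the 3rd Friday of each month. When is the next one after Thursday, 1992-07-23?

July 1992 starts on a Wednesday; its first Friday is the 3rd, so the 3rd Friday is the 17th — 1992-07-17.
That is not after 1992-07-23, so look at August 1992.
August 1992 starts on a Saturday; its first Friday is the 7th, so the 3rd Friday is the 21st — 1992-08-21.

1992-08-21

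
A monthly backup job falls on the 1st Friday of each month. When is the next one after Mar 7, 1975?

Apr 4, 1975

Mar 1975 starts on a Saturday, so its 1st Friday is Mar 7, 1975 (6 days in).
That is not after Mar 7, 1975, so look at Apr 1975.
Apr 1975 starts on a Tuesday, so its 1st Friday is Apr 4, 1975 (3 days in).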